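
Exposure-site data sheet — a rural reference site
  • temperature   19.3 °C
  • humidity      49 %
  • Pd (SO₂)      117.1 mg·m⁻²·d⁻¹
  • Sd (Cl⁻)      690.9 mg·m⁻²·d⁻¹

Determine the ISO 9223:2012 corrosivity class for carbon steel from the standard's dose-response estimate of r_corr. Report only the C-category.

C5

carbon steel: T>10 °C ⇒ hinge -0.054·(19.3−10) = -0.5022
  Pd branch = 1.77·Pd^0.52·e^(0.02·RH+f) = 33.97 μm/a
  Sd branch = 0.102·Sd^0.62·e^(0.033·RH+0.04·T) = 64.06 μm/a
  sum: 33.97 + 64.06 → r_corr = 98.03 μm/a
Category bounds: 80…200 μm/a bracket r_corr ⇒ C5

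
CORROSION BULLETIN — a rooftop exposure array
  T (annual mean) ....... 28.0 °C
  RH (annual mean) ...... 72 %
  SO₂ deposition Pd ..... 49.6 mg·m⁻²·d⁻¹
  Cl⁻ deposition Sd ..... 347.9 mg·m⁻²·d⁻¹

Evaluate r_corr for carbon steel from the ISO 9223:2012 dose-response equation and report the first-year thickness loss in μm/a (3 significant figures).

carbon steel: temperature factor f = -0.054·(18.0) = -0.9720
  Pd branch = 1.77·Pd^0.52·e^(0.02·RH+f) = 21.52 μm/a
  Cl⁻ term: 0.102·347.9^0.62·exp(0.033·72+0.04·28.0) = 126.6
  r_corr = 21.52 + 126.6 = 148.2 μm/a

r_corr = 148 μm/a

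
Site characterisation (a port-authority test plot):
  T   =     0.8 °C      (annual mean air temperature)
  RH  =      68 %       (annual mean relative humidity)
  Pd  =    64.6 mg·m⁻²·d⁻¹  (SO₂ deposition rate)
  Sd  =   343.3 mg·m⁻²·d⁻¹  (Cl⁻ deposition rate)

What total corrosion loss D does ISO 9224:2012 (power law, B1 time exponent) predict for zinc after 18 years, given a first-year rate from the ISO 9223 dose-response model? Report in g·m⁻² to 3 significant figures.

D(18) = 165 g·m⁻²

zinc: f(T) = +0.038·(T−10) [T≤10 °C] = -0.3496
  SO₂ term: 0.0129·64.6^0.44·exp(0.046·68-0.3496) = 1.299
  Sd branch = 0.0175·Sd^0.57·e^(0.008·RH+0.085·T) = 0.8998 μm/a
  r_corr = 1.299 + 0.8998 = 2.199 μm/a
Long-term exponent b (ISO 9224 Table 2, B1) = 0.813
  D(18) = 2.199 × 18^0.813 = 2.199 × 10.48 = 23.06 μm
  Mass loss = 23.06 μm × 7.14 g/cm³ = 164.6 g·m⁻²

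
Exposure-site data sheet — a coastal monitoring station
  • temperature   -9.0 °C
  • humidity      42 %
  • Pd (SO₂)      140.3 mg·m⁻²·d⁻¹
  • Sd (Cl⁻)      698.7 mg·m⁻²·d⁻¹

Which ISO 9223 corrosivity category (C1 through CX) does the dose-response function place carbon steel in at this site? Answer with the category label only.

C2

carbon steel: T≤10 °C ⇒ hinge +0.150·(-9.0−10) = -2.8500
  Pd branch = 1.77·Pd^0.52·e^(0.02·RH+f) = 3.101 μm/a
  Sd branch = 0.102·Sd^0.62·e^(0.033·RH+0.04·T) = 16.51 μm/a
  r_corr = 3.101 + 16.51 = 19.61 μm/a
19.6 μm/a falls in (1.3, 25] for carbon steel → category C2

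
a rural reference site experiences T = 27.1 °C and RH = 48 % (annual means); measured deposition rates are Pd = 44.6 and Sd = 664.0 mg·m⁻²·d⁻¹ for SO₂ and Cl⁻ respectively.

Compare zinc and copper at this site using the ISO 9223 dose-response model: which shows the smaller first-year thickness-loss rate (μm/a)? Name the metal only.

copper

zinc: f(T) = -0.071·(T−10) [T>10 °C] = -1.2141
  sulphur-dioxide contribution → 0.1853 μm/a
  chloride contribution → 10.44 μm/a
  ⇒ r_corr(zinc) = 10.63 μm/a
copper: f(T) = -0.080·(T−10) [T>10 °C] = -1.3680
  sulphur-dioxide contribution → 0.0615 μm/a
  chloride contribution → 1.259 μm/a
  ⇒ r_corr(copper) = 1.32 μm/a
Ordering by μm/a: zinc (10.6) > copper (1.32)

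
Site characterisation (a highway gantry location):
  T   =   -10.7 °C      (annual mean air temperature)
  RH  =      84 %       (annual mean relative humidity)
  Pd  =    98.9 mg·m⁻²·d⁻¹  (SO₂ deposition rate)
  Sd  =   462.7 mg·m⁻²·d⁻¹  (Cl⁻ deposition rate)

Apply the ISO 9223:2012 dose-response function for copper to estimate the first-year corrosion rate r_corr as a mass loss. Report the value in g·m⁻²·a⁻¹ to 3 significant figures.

copper: f(T) = +0.126·(T−10) [T≤10 °C] = -2.6082
  SO₂ term: 0.0053·98.9^0.26·exp(0.059·84-2.6082) = 0.1831
  Cl⁻ term: 0.01025·462.7^0.27·exp(0.036·84+0.049·-10.7) = 0.6546
  sum: 0.1831 + 0.6546 → r_corr = 0.8377 μm/a
Convert to mass loss: 0.8377 μm/a × 8.96 g/cm³ = 7.505 g·m⁻²·a⁻¹

r_corr = 7.51 g·m⁻²·a⁻¹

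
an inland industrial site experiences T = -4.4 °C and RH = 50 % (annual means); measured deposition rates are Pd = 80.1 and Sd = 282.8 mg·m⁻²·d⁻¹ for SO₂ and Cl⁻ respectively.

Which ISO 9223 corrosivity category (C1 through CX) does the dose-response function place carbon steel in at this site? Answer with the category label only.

C2

carbon steel: temperature factor f = +0.150·(-14.4) = -2.1600
  SO₂ term: 1.77·80.1^0.52·exp(0.02·50-2.1600) = 5.421
  Cl⁻ term: 0.102·282.8^0.62·exp(0.033·50+0.04·-4.4) = 14.75
  sum: 5.421 + 14.75 → r_corr = 20.17 μm/a
Category bounds: 1.3…25 μm/a bracket r_corr ⇒ C2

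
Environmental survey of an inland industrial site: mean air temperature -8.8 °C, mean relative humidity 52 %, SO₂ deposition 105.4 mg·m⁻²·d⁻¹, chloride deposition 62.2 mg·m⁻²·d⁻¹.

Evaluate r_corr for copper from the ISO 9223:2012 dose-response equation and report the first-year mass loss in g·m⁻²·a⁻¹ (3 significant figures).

copper: f(T) = +0.126·(T−10) [T≤10 °C] = -2.3688
  SO₂ term: 0.0053·105.4^0.26·exp(0.059·52-2.3688) = 0.0358
  Cl⁻ term: 0.01025·62.2^0.27·exp(0.036·52+0.049·-8.8) = 0.1321
  r_corr = 0.0358 + 0.1321 = 0.1679 μm/a
Convert to mass loss: 0.1679 μm/a × 8.96 g/cm³ = 1.504 g·m⁻²·a⁻¹

r_corr = 1.50 g·m⁻²·a⁻¹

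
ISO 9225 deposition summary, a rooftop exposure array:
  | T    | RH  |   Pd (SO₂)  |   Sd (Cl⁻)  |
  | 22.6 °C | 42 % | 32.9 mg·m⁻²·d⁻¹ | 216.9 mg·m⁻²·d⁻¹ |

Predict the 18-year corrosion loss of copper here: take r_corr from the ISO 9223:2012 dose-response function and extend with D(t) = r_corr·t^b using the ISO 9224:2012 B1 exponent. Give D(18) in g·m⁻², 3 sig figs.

D(18) = 40.6 g·m⁻²

copper: f(T) = -0.080·(T−10) [T>10 °C] = -1.0080
  Pd branch = 0.0053·Pd^0.26·e^(0.059·RH+f) = 0.05717 μm/a
  Sd branch = 0.01025·Sd^0.27·e^(0.036·RH+0.049·T) = 0.6013 μm/a
  r_corr = 0.05717 + 0.6013 = 0.6585 μm/a
Power-law: D(18) = r_corr · 18^0.667
  D(18) = 0.6585 × 18^0.667 = 0.6585 × 6.875 = 4.527 μm
  Mass loss = 4.527 μm × 8.96 g/cm³ = 40.56 g·m⁻²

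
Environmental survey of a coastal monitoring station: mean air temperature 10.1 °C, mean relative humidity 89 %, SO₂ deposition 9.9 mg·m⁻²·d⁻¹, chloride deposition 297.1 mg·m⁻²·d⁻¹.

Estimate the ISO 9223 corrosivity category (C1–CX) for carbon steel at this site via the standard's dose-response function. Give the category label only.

C5

carbon steel: temperature factor f = -0.054·(0.1) = -0.0054
  sulphur-dioxide contribution → 34.39 μm/a
  chloride contribution → 98.35 μm/a
  ⇒ r_corr(carbon steel) = 132.7 μm/a
Category bounds: 80…200 μm/a bracket r_corr ⇒ C5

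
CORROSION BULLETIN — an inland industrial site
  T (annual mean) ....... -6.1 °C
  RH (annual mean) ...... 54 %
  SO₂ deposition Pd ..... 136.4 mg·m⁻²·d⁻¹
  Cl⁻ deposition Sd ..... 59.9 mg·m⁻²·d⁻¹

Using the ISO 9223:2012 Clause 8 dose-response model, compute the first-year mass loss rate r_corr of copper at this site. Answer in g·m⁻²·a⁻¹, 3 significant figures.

r_corr = 1.98 g·m⁻²·a⁻¹

copper: temperature factor f = +0.126·(-16.1) = -2.0286
  SO₂ term: 0.0053·136.4^0.26·exp(0.059·54-2.0286) = 0.06053
  Sd branch = 0.01025·Sd^0.27·e^(0.036·RH+0.049·T) = 0.1604 μm/a
  sum: 0.06053 + 0.1604 → r_corr = 0.2209 μm/a
Convert to mass loss: 0.2209 μm/a × 8.96 g/cm³ = 1.979 g·m⁻²·a⁻¹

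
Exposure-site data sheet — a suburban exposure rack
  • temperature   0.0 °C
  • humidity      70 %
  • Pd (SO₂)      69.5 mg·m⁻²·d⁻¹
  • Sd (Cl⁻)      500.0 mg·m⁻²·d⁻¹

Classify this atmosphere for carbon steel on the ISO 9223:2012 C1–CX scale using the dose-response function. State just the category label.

carbon steel: f(T) = +0.150·(T−10) [T≤10 °C] = -1.5000
  SO₂ term: 1.77·69.5^0.52·exp(0.02·70-1.5000) = 14.53
  Sd branch = 0.102·Sd^0.62·e^(0.033·RH+0.04·T) = 48.44 μm/a
  r_corr = 14.53 + 48.44 = 62.97 μm/a
Category bounds: 50…80 μm/a bracket r_corr ⇒ C4

C4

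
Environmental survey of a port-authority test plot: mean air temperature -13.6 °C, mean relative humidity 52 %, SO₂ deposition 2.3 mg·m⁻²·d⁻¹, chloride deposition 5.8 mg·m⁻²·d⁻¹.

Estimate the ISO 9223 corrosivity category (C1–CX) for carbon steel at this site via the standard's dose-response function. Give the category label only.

carbon steel: temperature factor f = +0.150·(-23.6) = -3.5400
  Pd branch = 1.77·Pd^0.52·e^(0.02·RH+f) = 0.224 μm/a
  Cl⁻ term: 0.102·5.8^0.62·exp(0.033·52+0.04·-13.6) = 0.9793
  r_corr = 0.224 + 0.9793 = 1.203 μm/a
1.2 μm/a falls in (0, 1.3] for carbon steel → category C1

C1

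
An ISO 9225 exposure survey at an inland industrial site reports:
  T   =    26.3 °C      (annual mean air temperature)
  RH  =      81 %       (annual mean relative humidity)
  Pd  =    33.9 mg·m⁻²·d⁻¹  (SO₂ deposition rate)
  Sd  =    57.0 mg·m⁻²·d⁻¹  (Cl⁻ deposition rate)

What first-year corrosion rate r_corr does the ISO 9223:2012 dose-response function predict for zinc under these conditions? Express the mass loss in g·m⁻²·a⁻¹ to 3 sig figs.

r_corr = 28.0 g·m⁻²·a⁻¹

zinc: f(T) = -0.071·(T−10) [T>10 °C] = -1.1573
  sulphur-dioxide contribution → 0.7933 μm/a
  chloride contribution → 3.135 μm/a
  ⇒ r_corr(zinc) = 3.928 μm/a
Convert to mass loss: 3.928 μm/a × 7.14 g/cm³ = 28.04 g·m⁻²·a⁻¹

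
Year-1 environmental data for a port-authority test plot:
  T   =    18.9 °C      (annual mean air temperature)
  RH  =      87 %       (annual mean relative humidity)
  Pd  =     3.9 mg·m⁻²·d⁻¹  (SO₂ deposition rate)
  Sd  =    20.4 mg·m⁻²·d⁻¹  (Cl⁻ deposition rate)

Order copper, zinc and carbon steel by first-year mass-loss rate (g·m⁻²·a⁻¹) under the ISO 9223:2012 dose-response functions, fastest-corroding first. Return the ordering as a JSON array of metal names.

["carbon steel", "copper", "zinc"]

copper: temperature factor f = -0.080·(8.9) = -0.7120
  SO₂ term: 0.0053·3.9^0.26·exp(0.059·87-0.7120) = 0.628
  Sd branch = 0.01025·Sd^0.27·e^(0.036·RH+0.049·T) = 1.339 μm/a
  sum: 0.628 + 1.339 → r_corr = 1.967 μm/a
  mass loss = 1.967 μm/a × 8.96 g/cm³ = 17.62 g·m⁻²·a⁻¹
zinc: temperature factor f = -0.071·(8.9) = -0.6319
  Pd branch = 0.0129·Pd^0.44·e^(0.046·RH+f) = 0.6828 μm/a
  Cl⁻ term: 0.0175·20.4^0.57·exp(0.008·87+0.085·18.9) = 0.9761
  sum: 0.6828 + 0.9761 → r_corr = 1.659 μm/a
  mass loss = 1.659 μm/a × 7.14 g/cm³ = 11.84 g·m⁻²·a⁻¹
carbon steel: T>10 °C ⇒ hinge -0.054·(18.9−10) = -0.4806
  Pd branch = 1.77·Pd^0.52·e^(0.02·RH+f) = 12.66 μm/a
  Cl⁻ term: 0.102·20.4^0.62·exp(0.033·87+0.04·18.9) = 24.87
  sum: 12.66 + 24.87 → r_corr = 37.53 μm/a
  mass loss = 37.53 μm/a × 7.85 g/cm³ = 294.6 g·m⁻²·a⁻¹
Ordering by g·m⁻²·a⁻¹: carbon steel (295) > copper (17.6) > zinc (11.8)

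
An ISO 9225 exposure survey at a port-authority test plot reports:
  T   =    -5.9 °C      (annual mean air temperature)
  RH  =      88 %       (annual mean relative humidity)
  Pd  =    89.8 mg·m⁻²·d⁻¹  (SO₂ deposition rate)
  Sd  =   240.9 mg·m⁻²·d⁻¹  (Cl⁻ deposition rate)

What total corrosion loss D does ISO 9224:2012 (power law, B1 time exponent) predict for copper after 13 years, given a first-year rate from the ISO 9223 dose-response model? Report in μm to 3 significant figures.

copper: temperature factor f = +0.126·(-15.9) = -2.0034
  SO₂ term: 0.0053·89.8^0.26·exp(0.059·88-2.0034) = 0.4139
  Cl⁻ term: 0.01025·240.9^0.27·exp(0.036·88+0.049·-5.9) = 0.8019
  r_corr = 0.4139 + 0.8019 = 1.216 μm/a
ISO 9224: D(t) = r_corr · t^b with b = 0.667 (copper, B1)
  D(13) = 1.216 × 13^0.667 = 1.216 × 5.534 = 6.728 μm

D(13) = 6.73 μm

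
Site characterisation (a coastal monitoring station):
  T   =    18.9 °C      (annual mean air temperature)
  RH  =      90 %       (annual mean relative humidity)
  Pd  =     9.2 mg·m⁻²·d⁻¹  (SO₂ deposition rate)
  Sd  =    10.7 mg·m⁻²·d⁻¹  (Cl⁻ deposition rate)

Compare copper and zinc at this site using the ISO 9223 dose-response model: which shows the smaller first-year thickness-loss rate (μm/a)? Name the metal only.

copper: f(T) = -0.080·(T−10) [T>10 °C] = -0.7120
  Pd branch = 0.0053·Pd^0.26·e^(0.059·RH+f) = 0.937 μm/a
  Cl⁻ term: 0.01025·10.7^0.27·exp(0.036·90+0.049·18.9) = 1.253
  sum: 0.937 + 1.253 → r_corr = 2.19 μm/a
zinc: T>10 °C ⇒ hinge -0.071·(18.9−10) = -0.6319
  Pd branch = 0.0129·Pd^0.44·e^(0.046·RH+f) = 1.143 μm/a
  Sd branch = 0.0175·Sd^0.57·e^(0.008·RH+0.085·T) = 0.6921 μm/a
  r_corr = 1.143 + 0.6921 = 1.836 μm/a
Ordering by μm/a: copper (2.19) > zinc (1.84)

zinc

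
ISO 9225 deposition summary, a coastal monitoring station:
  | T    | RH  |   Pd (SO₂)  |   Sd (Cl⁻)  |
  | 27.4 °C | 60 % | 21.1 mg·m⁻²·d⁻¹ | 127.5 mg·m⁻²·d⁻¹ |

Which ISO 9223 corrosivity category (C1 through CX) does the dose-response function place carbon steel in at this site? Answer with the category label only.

carbon steel: temperature factor f = -0.054·(17.4) = -0.9396
  Pd branch = 1.77·Pd^0.52·e^(0.02·RH+f) = 11.21 μm/a
  Cl⁻ term: 0.102·127.5^0.62·exp(0.033·60+0.04·27.4) = 44.66
  sum: 11.21 + 44.66 → r_corr = 55.87 μm/a
ISO 9223 Table 2 (carbon steel): 50 < 55.9 ≤ 80 μm/a ⇒ C4

C4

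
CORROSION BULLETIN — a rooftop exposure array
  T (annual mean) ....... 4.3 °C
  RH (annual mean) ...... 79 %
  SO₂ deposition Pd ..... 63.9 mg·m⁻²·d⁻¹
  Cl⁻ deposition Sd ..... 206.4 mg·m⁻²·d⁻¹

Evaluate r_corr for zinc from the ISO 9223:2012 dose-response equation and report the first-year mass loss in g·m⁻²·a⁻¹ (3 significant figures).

zinc: f(T) = +0.038·(T−10) [T≤10 °C] = -0.2166
  sulphur-dioxide contribution → 2.45 μm/a
  chloride contribution → 0.99 μm/a
  ⇒ r_corr(zinc) = 3.44 μm/a
Convert to mass loss: 3.44 μm/a × 7.14 g/cm³ = 24.56 g·m⁻²·a⁻¹

r_corr = 24.6 g·m⁻²·a⁻¹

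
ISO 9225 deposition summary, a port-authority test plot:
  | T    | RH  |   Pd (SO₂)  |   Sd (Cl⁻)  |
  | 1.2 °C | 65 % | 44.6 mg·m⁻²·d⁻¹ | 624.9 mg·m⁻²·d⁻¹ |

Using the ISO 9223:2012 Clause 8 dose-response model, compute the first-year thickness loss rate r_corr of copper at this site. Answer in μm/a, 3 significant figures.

r_corr = 0.859 μm/a

copper: T≤10 °C ⇒ hinge +0.126·(1.2−10) = -1.1088
  Pd branch = 0.0053·Pd^0.26·e^(0.059·RH+f) = 0.2173 μm/a
  Cl⁻ term: 0.01025·624.9^0.27·exp(0.036·65+0.049·1.2) = 0.6418
  r_corr = 0.2173 + 0.6418 = 0.8591 μm/a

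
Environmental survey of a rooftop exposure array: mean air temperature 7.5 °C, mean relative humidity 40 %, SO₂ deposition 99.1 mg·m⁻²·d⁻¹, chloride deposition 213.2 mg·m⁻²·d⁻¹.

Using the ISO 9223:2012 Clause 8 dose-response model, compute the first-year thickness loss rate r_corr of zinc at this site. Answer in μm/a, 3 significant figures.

r_corr = 1.53 μm/a

zinc: temperature factor f = +0.038·(-2.5) = -0.0950
  SO₂ term: 0.0129·99.1^0.44·exp(0.046·40-0.0950) = 0.5581
  Cl⁻ term: 0.0175·213.2^0.57·exp(0.008·40+0.085·7.5) = 0.9689
  sum: 0.5581 + 0.9689 → r_corr = 1.527 μm/a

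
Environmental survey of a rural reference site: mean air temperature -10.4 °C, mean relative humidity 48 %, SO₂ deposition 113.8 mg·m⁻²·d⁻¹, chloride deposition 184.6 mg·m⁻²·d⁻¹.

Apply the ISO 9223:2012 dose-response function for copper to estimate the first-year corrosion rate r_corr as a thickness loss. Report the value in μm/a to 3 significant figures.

copper: f(T) = +0.126·(T−10) [T≤10 °C] = -2.5704
  Pd branch = 0.0053·Pd^0.26·e^(0.059·RH+f) = 0.02358 μm/a
  Cl⁻ term: 0.01025·184.6^0.27·exp(0.036·48+0.049·-10.4) = 0.1418
  r_corr = 0.02358 + 0.1418 = 0.1654 μm/a

r_corr = 0.165 μm/a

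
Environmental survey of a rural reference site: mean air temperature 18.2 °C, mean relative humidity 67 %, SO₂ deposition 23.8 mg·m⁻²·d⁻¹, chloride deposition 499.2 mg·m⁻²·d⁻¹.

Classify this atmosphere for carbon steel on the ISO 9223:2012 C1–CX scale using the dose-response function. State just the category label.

carbon steel: temperature factor f = -0.054·(8.2) = -0.4428
  SO₂ term: 1.77·23.8^0.52·exp(0.02·67-0.4428) = 22.57
  Cl⁻ term: 0.102·499.2^0.62·exp(0.033·67+0.04·18.2) = 90.77
  sum: 22.57 + 90.77 → r_corr = 113.3 μm/a
ISO 9223 Table 2 (carbon steel): 80 < 113 ≤ 200 μm/a ⇒ C5

C5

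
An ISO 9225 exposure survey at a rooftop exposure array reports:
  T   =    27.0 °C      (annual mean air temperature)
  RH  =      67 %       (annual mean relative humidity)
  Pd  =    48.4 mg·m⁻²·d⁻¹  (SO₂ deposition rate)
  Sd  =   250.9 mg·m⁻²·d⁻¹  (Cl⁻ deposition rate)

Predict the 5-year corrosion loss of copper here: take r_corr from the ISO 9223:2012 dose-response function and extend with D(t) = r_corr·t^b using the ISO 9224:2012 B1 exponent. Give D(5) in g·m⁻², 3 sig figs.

D(5) = 55.1 g·m⁻²

copper: f(T) = -0.080·(T−10) [T>10 °C] = -1.3600
  Pd branch = 0.0053·Pd^0.26·e^(0.059·RH+f) = 0.1943 μm/a
  Sd branch = 0.01025·Sd^0.27·e^(0.036·RH+0.049·T) = 1.908 μm/a
  r_corr = 0.1943 + 1.908 = 2.103 μm/a
ISO 9224: D(t) = r_corr · t^b with b = 0.667 (copper, B1)
  D(5) = 2.103 × 5^0.667 = 2.103 × 2.926 = 6.152 μm
  Mass loss = 6.152 μm × 8.96 g/cm³ = 55.12 g·m⁻²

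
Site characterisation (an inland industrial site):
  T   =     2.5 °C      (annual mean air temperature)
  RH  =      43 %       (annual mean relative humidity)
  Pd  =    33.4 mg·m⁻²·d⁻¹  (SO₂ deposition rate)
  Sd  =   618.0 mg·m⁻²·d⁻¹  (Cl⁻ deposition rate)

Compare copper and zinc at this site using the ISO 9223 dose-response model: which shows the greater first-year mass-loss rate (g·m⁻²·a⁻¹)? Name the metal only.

zinc

copper: T≤10 °C ⇒ hinge +0.126·(2.5−10) = -0.9450
  Pd branch = 0.0053·Pd^0.26·e^(0.059·RH+f) = 0.06484 μm/a
  Cl⁻ term: 0.01025·618.0^0.27·exp(0.036·43+0.049·2.5) = 0.3089
  r_corr = 0.06484 + 0.3089 = 0.3737 μm/a
  mass loss = 0.3737 μm/a × 8.96 g/cm³ = 3.348 g·m⁻²·a⁻¹
zinc: f(T) = +0.038·(T−10) [T≤10 °C] = -0.2850
  Pd branch = 0.0129·Pd^0.44·e^(0.046·RH+f) = 0.3283 μm/a
  Sd branch = 0.0175·Sd^0.57·e^(0.008·RH+0.085·T) = 1.19 μm/a
  sum: 0.3283 + 1.19 → r_corr = 1.518 μm/a
  mass loss = 1.518 μm/a × 7.14 g/cm³ = 10.84 g·m⁻²·a⁻¹
Ordering by g·m⁻²·a⁻¹: zinc (10.8) > copper (3.35)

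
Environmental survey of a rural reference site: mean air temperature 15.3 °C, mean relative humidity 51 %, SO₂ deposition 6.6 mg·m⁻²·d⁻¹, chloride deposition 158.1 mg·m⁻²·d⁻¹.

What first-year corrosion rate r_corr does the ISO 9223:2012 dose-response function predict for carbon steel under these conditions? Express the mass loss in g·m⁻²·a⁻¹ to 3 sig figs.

carbon steel: f(T) = -0.054·(T−10) [T>10 °C] = -0.2862
  SO₂ term: 1.77·6.6^0.52·exp(0.02·51-0.2862) = 9.836
  Cl⁻ term: 0.102·158.1^0.62·exp(0.033·51+0.04·15.3) = 23.37
  r_corr = 9.836 + 23.37 = 33.21 μm/a
Convert to mass loss: 33.21 μm/a × 7.85 g/cm³ = 260.7 g·m⁻²·a⁻¹

r_corr = 261 g·m⁻²·a⁻¹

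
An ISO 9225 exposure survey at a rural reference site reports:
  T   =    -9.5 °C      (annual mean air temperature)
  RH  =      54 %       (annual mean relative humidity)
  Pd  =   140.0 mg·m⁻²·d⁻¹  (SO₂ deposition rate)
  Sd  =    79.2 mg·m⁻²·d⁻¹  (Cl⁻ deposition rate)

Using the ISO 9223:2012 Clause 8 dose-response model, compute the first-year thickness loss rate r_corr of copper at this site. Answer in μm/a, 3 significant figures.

r_corr = 0.186 μm/a

copper: T≤10 °C ⇒ hinge +0.126·(-9.5−10) = -2.4570
  SO₂ term: 0.0053·140.0^0.26·exp(0.059·54-2.4570) = 0.03971
  Sd branch = 0.01025·Sd^0.27·e^(0.036·RH+0.049·T) = 0.1464 μm/a
  sum: 0.03971 + 0.1464 → r_corr = 0.1861 μm/a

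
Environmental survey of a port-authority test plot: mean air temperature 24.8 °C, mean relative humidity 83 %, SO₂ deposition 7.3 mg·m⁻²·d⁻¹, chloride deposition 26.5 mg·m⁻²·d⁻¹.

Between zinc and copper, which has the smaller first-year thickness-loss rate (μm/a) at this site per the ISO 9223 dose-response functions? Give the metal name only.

zinc: f(T) = -0.071·(T−10) [T>10 °C] = -1.0508
  sulphur-dioxide contribution → 0.4923 μm/a
  chloride contribution → 1.812 μm/a
  ⇒ r_corr(zinc) = 2.304 μm/a
copper: temperature factor f = -0.080·(14.8) = -1.1840
  sulphur-dioxide contribution → 0.3641 μm/a
  chloride contribution → 1.661 μm/a
  ⇒ r_corr(copper) = 2.025 μm/a
Ordering by μm/a: zinc (2.3) > copper (2.03)

copper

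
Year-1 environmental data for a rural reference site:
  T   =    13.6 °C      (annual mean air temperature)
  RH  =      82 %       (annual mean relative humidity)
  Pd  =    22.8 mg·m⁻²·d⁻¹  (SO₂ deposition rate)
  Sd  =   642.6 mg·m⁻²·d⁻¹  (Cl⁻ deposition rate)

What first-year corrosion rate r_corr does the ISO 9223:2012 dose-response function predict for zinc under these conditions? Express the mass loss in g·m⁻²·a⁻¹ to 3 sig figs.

zinc: f(T) = -0.071·(T−10) [T>10 °C] = -0.2556
  Pd branch = 0.0129·Pd^0.44·e^(0.046·RH+f) = 1.719 μm/a
  Cl⁻ term: 0.0175·642.6^0.57·exp(0.008·82+0.085·13.6) = 4.271
  r_corr = 1.719 + 4.271 = 5.99 μm/a
Convert to mass loss: 5.99 μm/a × 7.14 g/cm³ = 42.77 g·m⁻²·a⁻¹

r_corr = 42.8 g·m⁻²·a⁻¹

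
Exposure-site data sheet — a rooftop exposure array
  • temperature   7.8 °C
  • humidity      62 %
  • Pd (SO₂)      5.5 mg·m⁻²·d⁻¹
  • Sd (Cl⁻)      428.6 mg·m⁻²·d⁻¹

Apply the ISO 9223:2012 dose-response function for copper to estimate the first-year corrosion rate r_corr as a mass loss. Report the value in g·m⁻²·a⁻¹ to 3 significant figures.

r_corr = 8.62 g·m⁻²·a⁻¹

copper: temperature factor f = +0.126·(-2.2) = -0.2772
  SO₂ term: 0.0053·5.5^0.26·exp(0.059·62-0.2772) = 0.2427
  Cl⁻ term: 0.01025·428.6^0.27·exp(0.036·62+0.049·7.8) = 0.719
  r_corr = 0.2427 + 0.719 = 0.9616 μm/a
Convert to mass loss: 0.9616 μm/a × 8.96 g/cm³ = 8.616 g·m⁻²·a⁻¹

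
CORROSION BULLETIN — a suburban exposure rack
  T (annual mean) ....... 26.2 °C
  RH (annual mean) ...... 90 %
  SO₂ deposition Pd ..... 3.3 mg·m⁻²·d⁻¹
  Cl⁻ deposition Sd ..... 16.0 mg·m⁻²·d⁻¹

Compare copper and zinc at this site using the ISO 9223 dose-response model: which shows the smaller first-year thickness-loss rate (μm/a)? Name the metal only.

copper: T>10 °C ⇒ hinge -0.080·(26.2−10) = -1.2960
  SO₂ term: 0.0053·3.3^0.26·exp(0.059·90-1.2960) = 0.4003
  Cl⁻ term: 0.01025·16.0^0.27·exp(0.036·90+0.049·26.2) = 1.998
  sum: 0.4003 + 1.998 → r_corr = 2.398 μm/a
zinc: T>10 °C ⇒ hinge -0.071·(26.2−10) = -1.1502
  Pd branch = 0.0129·Pd^0.44·e^(0.046·RH+f) = 0.4337 μm/a
  Sd branch = 0.0175·Sd^0.57·e^(0.008·RH+0.085·T) = 1.619 μm/a
  r_corr = 0.4337 + 1.619 = 2.053 μm/a
Ordering by μm/a: copper (2.4) > zinc (2.05)

zinc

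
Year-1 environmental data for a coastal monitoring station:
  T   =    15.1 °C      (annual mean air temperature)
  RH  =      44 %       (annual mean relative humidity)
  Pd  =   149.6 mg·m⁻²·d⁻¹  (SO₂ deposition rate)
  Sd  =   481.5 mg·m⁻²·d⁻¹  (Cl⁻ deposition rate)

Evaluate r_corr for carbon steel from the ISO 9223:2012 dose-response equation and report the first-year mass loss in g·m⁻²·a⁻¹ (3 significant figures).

r_corr = 632 g·m⁻²·a⁻¹

carbon steel: temperature factor f = -0.054·(5.1) = -0.2754
  Pd branch = 1.77·Pd^0.52·e^(0.02·RH+f) = 43.8 μm/a
  Cl⁻ term: 0.102·481.5^0.62·exp(0.033·44+0.04·15.1) = 36.7
  r_corr = 43.8 + 36.7 = 80.51 μm/a
Convert to mass loss: 80.51 μm/a × 7.85 g/cm³ = 632 g·m⁻²·a⁻¹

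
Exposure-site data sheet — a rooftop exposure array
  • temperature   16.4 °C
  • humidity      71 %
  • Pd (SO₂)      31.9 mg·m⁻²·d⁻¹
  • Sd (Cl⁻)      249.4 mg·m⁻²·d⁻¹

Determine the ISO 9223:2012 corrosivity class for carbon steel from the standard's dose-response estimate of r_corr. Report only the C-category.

C5

carbon steel: T>10 °C ⇒ hinge -0.054·(16.4−10) = -0.3456
  SO₂ term: 1.77·31.9^0.52·exp(0.02·71-0.3456) = 31.37
  Sd branch = 0.102·Sd^0.62·e^(0.033·RH+0.04·T) = 62.68 μm/a
  sum: 31.37 + 62.68 → r_corr = 94.05 μm/a
Category bounds: 80…200 μm/a bracket r_corr ⇒ C5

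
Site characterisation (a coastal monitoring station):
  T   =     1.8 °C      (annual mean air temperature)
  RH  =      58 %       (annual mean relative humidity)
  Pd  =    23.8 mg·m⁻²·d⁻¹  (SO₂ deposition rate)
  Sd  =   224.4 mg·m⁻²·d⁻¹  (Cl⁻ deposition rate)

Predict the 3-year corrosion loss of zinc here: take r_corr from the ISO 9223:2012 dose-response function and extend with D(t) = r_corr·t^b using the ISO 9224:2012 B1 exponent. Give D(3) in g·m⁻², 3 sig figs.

zinc: T≤10 °C ⇒ hinge +0.038·(1.8−10) = -0.3116
  SO₂ term: 0.0129·23.8^0.44·exp(0.046·58-0.3116) = 0.5491
  Sd branch = 0.0175·Sd^0.57·e^(0.008·RH+0.085·T) = 0.7097 μm/a
  r_corr = 0.5491 + 0.7097 = 1.259 μm/a
Long-term exponent b (ISO 9224 Table 2, B1) = 0.813
  D(3) = 1.259 × 3^0.813 = 1.259 × 2.443 = 3.075 μm
  Mass loss = 3.075 μm × 7.14 g/cm³ = 21.96 g·m⁻²

D(3) = 22.0 g·m⁻²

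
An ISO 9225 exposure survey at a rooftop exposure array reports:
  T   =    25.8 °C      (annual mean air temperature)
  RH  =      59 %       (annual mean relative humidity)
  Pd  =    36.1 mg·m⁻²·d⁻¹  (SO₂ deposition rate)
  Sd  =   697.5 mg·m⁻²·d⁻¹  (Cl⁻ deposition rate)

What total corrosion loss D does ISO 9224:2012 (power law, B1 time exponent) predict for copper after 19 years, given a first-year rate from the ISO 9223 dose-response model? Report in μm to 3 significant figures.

copper: T>10 °C ⇒ hinge -0.080·(25.8−10) = -1.2640
  Pd branch = 0.0053·Pd^0.26·e^(0.059·RH+f) = 0.1236 μm/a
  Cl⁻ term: 0.01025·697.5^0.27·exp(0.036·59+0.049·25.8) = 1.778
  r_corr = 0.1236 + 1.778 = 1.902 μm/a
Long-term exponent b (ISO 9224 Table 2, B1) = 0.667
  D(19) = 1.902 × 19^0.667 = 1.902 × 7.127 = 13.55 μm

D(19) = 13.6 μm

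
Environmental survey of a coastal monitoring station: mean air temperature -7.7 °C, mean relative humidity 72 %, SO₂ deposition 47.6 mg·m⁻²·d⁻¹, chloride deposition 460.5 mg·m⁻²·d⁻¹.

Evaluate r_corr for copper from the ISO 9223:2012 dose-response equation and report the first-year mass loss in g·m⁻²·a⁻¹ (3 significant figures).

r_corr = 5.38 g·m⁻²·a⁻¹

copper: temperature factor f = +0.126·(-17.7) = -2.2302
  sulphur-dioxide contribution → 0.1088 μm/a
  chloride contribution → 0.4916 μm/a
  total first-year rate 0.6005 μm/a
Convert to mass loss: 0.6005 μm/a × 8.96 g/cm³ = 5.38 g·m⁻²·a⁻¹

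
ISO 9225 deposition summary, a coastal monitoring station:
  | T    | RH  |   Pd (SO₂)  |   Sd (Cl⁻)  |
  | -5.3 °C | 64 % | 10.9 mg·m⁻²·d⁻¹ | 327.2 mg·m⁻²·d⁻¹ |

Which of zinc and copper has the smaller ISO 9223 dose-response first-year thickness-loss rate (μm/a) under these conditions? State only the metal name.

copper

zinc: f(T) = +0.038·(T−10) [T≤10 °C] = -0.5814
  Pd branch = 0.0129·Pd^0.44·e^(0.046·RH+f) = 0.3919 μm/a
  Sd branch = 0.0175·Sd^0.57·e^(0.008·RH+0.085·T) = 0.5049 μm/a
  r_corr = 0.3919 + 0.5049 = 0.8967 μm/a
copper: T≤10 °C ⇒ hinge +0.126·(-5.3−10) = -1.9278
  SO₂ term: 0.0053·10.9^0.26·exp(0.059·64-1.9278) = 0.06261
  Sd branch = 0.01025·Sd^0.27·e^(0.036·RH+0.049·T) = 0.3781 μm/a
  sum: 0.06261 + 0.3781 → r_corr = 0.4407 μm/a
Ordering by μm/a: zinc (0.897) > copper (0.441)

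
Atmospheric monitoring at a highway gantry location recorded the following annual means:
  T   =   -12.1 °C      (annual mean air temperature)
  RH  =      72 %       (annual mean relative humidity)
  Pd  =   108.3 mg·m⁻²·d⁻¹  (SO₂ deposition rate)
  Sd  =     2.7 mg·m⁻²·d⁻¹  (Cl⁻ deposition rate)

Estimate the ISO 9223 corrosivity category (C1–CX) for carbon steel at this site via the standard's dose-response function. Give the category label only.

C2

carbon steel: T≤10 °C ⇒ hinge +0.150·(-12.1−10) = -3.3150
  Pd branch = 1.77·Pd^0.52·e^(0.02·RH+f) = 3.102 μm/a
  Cl⁻ term: 0.102·2.7^0.62·exp(0.033·72+0.04·-12.1) = 1.252
  r_corr = 3.102 + 1.252 = 4.355 μm/a
Category bounds: 1.3…25 μm/a bracket r_corr ⇒ C2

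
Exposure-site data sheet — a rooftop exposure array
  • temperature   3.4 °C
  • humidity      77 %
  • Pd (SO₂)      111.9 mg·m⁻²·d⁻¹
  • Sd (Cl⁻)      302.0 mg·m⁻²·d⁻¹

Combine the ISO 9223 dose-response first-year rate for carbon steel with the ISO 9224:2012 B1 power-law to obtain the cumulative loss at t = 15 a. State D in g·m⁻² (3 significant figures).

D(15) = 2.81e+03 g·m⁻²

carbon steel: T≤10 °C ⇒ hinge +0.150·(3.4−10) = -0.9900
  sulphur-dioxide contribution → 35.66 μm/a
  chloride contribution → 51.15 μm/a
  ⇒ r_corr(carbon steel) = 86.81 μm/a
Power-law: D(15) = r_corr · 15^0.523
  D(15) = 86.81 × 15^0.523 = 86.81 × 4.122 = 357.8 μm
  Mass loss = 357.8 μm × 7.85 g/cm³ = 2809 g·m⁻²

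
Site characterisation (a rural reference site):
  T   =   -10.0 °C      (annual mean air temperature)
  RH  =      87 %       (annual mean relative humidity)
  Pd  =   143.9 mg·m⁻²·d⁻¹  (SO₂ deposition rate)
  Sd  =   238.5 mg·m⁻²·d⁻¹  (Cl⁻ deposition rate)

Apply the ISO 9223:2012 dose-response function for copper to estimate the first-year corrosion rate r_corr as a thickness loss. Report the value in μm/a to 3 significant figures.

r_corr = 0.894 μm/a

copper: f(T) = +0.126·(T−10) [T≤10 °C] = -2.5200
  SO₂ term: 0.0053·143.9^0.26·exp(0.059·87-2.5200) = 0.2631
  Cl⁻ term: 0.01025·238.5^0.27·exp(0.036·87+0.049·-10.0) = 0.631
  r_corr = 0.2631 + 0.631 = 0.8942 μm/a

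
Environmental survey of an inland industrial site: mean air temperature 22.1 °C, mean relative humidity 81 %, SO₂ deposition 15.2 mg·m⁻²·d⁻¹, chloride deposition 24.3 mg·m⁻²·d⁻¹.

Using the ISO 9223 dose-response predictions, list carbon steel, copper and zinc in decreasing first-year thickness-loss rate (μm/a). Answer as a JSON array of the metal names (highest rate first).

["carbon steel", "zinc", "copper"]

carbon steel: T>10 °C ⇒ hinge -0.054·(22.1−10) = -0.6534
  SO₂ term: 1.77·15.2^0.52·exp(0.02·81-0.6534) = 19.16
  Cl⁻ term: 0.102·24.3^0.62·exp(0.033·81+0.04·22.1) = 25.85
  r_corr = 19.16 + 25.85 = 45.01 μm/a
copper: T>10 °C ⇒ hinge -0.080·(22.1−10) = -0.9680
  SO₂ term: 0.0053·15.2^0.26·exp(0.059·81-0.9680) = 0.486
  Sd branch = 0.01025·Sd^0.27·e^(0.036·RH+0.049·T) = 1.323 μm/a
  sum: 0.486 + 1.323 → r_corr = 1.809 μm/a
zinc: T>10 °C ⇒ hinge -0.071·(22.1−10) = -0.8591
  SO₂ term: 0.0129·15.2^0.44·exp(0.046·81-0.8591) = 0.7511
  Cl⁻ term: 0.0175·24.3^0.57·exp(0.008·81+0.085·22.1) = 1.349
  r_corr = 0.7511 + 1.349 = 2.1 μm/a
Ordering by μm/a: carbon steel (45) > zinc (2.1) > copper (1.81)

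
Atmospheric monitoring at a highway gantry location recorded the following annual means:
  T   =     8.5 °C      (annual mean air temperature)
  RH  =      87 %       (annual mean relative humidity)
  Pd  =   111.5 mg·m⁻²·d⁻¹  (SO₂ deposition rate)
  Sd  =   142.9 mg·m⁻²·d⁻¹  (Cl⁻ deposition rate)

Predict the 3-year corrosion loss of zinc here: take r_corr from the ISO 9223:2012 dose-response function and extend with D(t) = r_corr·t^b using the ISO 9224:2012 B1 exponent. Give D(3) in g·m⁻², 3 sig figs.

zinc: temperature factor f = +0.038·(-1.5) = -0.0570
  Pd branch = 0.0129·Pd^0.44·e^(0.046·RH+f) = 5.305 μm/a
  Sd branch = 0.0175·Sd^0.57·e^(0.008·RH+0.085·T) = 1.223 μm/a
  sum: 5.305 + 1.223 → r_corr = 6.528 μm/a
Long-term exponent b (ISO 9224 Table 2, B1) = 0.813
  D(3) = 6.528 × 3^0.813 = 6.528 × 2.443 = 15.95 μm
  Mass loss = 15.95 μm × 7.14 g/cm³ = 113.9 g·m⁻²

D(3) = 114 g·m⁻²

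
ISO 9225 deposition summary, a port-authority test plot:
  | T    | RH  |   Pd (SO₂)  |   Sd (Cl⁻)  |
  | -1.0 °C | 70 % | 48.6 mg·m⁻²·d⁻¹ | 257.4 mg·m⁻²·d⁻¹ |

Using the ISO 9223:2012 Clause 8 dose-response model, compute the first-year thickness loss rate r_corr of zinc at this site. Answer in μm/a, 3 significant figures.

zinc: T≤10 °C ⇒ hinge +0.038·(-1.0−10) = -0.4180
  Pd branch = 0.0129·Pd^0.44·e^(0.046·RH+f) = 1.174 μm/a
  Sd branch = 0.0175·Sd^0.57·e^(0.008·RH+0.085·T) = 0.6658 μm/a
  sum: 1.174 + 0.6658 → r_corr = 1.84 μm/a

r_corr = 1.84 μm/a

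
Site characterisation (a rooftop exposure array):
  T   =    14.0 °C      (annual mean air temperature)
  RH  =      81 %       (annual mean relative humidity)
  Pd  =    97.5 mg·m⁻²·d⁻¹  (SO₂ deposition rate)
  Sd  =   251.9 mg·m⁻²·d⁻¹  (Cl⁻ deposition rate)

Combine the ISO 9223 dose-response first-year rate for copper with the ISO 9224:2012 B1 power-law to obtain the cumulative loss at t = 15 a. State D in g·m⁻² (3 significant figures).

D(15) = 173 g·m⁻²

copper: T>10 °C ⇒ hinge -0.080·(14.0−10) = -0.3200
  Pd branch = 0.0053·Pd^0.26·e^(0.059·RH+f) = 1.506 μm/a
  Cl⁻ term: 0.01025·251.9^0.27·exp(0.036·81+0.049·14.0) = 1.673
  sum: 1.506 + 1.673 → r_corr = 3.179 μm/a
Power-law: D(15) = r_corr · 15^0.667
  D(15) = 3.179 × 15^0.667 = 3.179 × 6.088 = 19.35 μm
  Mass loss = 19.35 μm × 8.96 g/cm³ = 173.4 g·m⁻²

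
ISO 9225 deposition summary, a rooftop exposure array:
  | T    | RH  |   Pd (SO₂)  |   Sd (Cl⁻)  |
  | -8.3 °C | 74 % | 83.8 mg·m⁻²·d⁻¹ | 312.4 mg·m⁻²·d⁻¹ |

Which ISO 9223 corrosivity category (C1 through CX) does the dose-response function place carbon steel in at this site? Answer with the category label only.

carbon steel: temperature factor f = +0.150·(-18.3) = -2.7450
  Pd branch = 1.77·Pd^0.52·e^(0.02·RH+f) = 4.997 μm/a
  Cl⁻ term: 0.102·312.4^0.62·exp(0.033·74+0.04·-8.3) = 29.63
  r_corr = 4.997 + 29.63 = 34.62 μm/a
34.6 μm/a falls in (25, 50] for carbon steel → category C3

C3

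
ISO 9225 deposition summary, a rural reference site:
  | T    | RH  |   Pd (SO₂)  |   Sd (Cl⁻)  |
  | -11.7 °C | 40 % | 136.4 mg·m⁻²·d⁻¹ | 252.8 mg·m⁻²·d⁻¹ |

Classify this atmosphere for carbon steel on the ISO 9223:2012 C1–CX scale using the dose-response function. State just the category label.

carbon steel: T≤10 °C ⇒ hinge +0.150·(-11.7−10) = -3.2550
  Pd branch = 1.77·Pd^0.52·e^(0.02·RH+f) = 1.958 μm/a
  Cl⁻ term: 0.102·252.8^0.62·exp(0.033·40+0.04·-11.7) = 7.385
  r_corr = 1.958 + 7.385 = 9.343 μm/a
9.34 μm/a falls in (1.3, 25] for carbon steel → category C2

C2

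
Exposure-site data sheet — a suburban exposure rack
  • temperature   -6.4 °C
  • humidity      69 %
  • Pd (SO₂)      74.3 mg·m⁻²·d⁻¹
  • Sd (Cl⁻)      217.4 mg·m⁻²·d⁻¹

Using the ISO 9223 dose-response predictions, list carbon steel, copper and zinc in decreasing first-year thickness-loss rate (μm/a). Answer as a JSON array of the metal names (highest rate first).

carbon steel: f(T) = +0.150·(T−10) [T≤10 °C] = -2.4600
  sulphur-dioxide contribution → 5.647 μm/a
  chloride contribution → 21.65 μm/a
  total first-year rate 27.3 μm/a
copper: T≤10 °C ⇒ hinge +0.126·(-6.4−10) = -2.0664
  sulphur-dioxide contribution → 0.1206 μm/a
  chloride contribution → 0.384 μm/a
  total first-year rate 0.5046 μm/a
zinc: f(T) = +0.038·(T−10) [T≤10 °C] = -0.6232
  sulphur-dioxide contribution → 1.101 μm/a
  chloride contribution → 0.3791 μm/a
  ⇒ r_corr(zinc) = 1.48 μm/a
Ordering by μm/a: carbon steel (27.3) > zinc (1.48) > copper (0.505)

["carbon steel", "zinc", "copper"]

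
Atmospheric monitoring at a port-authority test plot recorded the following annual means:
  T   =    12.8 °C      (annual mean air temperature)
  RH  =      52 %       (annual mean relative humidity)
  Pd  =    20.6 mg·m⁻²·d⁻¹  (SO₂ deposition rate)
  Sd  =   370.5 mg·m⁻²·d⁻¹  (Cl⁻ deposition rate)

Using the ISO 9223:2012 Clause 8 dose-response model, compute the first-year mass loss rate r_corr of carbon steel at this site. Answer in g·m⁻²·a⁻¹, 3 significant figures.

r_corr = 454 g·m⁻²·a⁻¹

carbon steel: f(T) = -0.054·(T−10) [T>10 °C] = -0.1512
  Pd branch = 1.77·Pd^0.52·e^(0.02·RH+f) = 20.76 μm/a
  Sd branch = 0.102·Sd^0.62·e^(0.033·RH+0.04·T) = 37.06 μm/a
  sum: 20.76 + 37.06 → r_corr = 57.81 μm/a
Convert to mass loss: 57.81 μm/a × 7.85 g/cm³ = 453.8 g·m⁻²·a⁻¹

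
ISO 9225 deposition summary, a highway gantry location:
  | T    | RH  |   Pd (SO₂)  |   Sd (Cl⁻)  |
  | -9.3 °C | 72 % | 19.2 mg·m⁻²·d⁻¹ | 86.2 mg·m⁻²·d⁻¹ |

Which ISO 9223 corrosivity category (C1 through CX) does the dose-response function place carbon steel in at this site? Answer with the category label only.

carbon steel: T≤10 °C ⇒ hinge +0.150·(-9.3−10) = -2.8950
  sulphur-dioxide contribution → 1.92 μm/a
  chloride contribution → 11.99 μm/a
  ⇒ r_corr(carbon steel) = 13.91 μm/a
13.9 μm/a falls in (1.3, 25] for carbon steel → category C2

C2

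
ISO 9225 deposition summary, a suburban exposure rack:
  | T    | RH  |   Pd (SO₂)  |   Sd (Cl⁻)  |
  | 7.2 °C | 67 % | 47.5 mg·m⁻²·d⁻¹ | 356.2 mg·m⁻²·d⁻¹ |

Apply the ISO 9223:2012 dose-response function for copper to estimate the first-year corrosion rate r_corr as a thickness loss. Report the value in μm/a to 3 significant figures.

r_corr = 1.32 μm/a

copper: temperature factor f = +0.126·(-2.8) = -0.3528
  Pd branch = 0.0053·Pd^0.26·e^(0.059·RH+f) = 0.5294 μm/a
  Sd branch = 0.01025·Sd^0.27·e^(0.036·RH+0.049·T) = 0.7951 μm/a
  r_corr = 0.5294 + 0.7951 = 1.324 μm/a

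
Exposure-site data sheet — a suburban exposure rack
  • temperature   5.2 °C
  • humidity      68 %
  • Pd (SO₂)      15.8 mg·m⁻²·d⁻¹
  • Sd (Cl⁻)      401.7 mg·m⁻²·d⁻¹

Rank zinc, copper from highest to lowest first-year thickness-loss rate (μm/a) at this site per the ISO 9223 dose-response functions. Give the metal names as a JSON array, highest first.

zinc: temperature factor f = +0.038·(-4.8) = -0.1824
  Pd branch = 0.0129·Pd^0.44·e^(0.046·RH+f) = 0.8265 μm/a
  Sd branch = 0.0175·Sd^0.57·e^(0.008·RH+0.085·T) = 1.43 μm/a
  sum: 0.8265 + 1.43 → r_corr = 2.257 μm/a
copper: temperature factor f = +0.126·(-4.8) = -0.6048
  Pd branch = 0.0053·Pd^0.26·e^(0.059·RH+f) = 0.3278 μm/a
  Sd branch = 0.01025·Sd^0.27·e^(0.036·RH+0.049·T) = 0.7719 μm/a
  r_corr = 0.3278 + 0.7719 = 1.1 μm/a
Ordering by μm/a: zinc (2.26) > copper (1.1)

["zinc", "copper"]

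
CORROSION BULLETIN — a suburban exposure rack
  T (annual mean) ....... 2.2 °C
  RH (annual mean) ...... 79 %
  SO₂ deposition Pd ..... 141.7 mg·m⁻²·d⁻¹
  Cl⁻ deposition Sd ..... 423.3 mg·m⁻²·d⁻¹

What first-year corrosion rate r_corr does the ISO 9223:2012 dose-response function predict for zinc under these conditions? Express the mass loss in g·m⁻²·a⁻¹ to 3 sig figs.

r_corr = 31.8 g·m⁻²·a⁻¹

zinc: temperature factor f = +0.038·(-7.8) = -0.2964
  Pd branch = 0.0129·Pd^0.44·e^(0.046·RH+f) = 3.211 μm/a
  Sd branch = 0.0175·Sd^0.57·e^(0.008·RH+0.085·T) = 1.247 μm/a
  sum: 3.211 + 1.247 → r_corr = 4.459 μm/a
Convert to mass loss: 4.459 μm/a × 7.14 g/cm³ = 31.83 g·m⁻²·a⁻¹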